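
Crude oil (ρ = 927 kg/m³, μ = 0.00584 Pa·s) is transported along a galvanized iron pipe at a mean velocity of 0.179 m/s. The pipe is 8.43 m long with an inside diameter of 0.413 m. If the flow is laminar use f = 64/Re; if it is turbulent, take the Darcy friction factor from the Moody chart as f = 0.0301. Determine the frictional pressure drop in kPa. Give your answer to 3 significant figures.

ΔP ≈ 0.00912 kPa

Reynolds number Re = ρVD/μ = 927 · 0.179 · 0.413 / 0.00584 = 1.173e+04.
Re > 4000 → turbulent; use the Moody-chart value f = 0.0301.
Darcy-Weisbach: ΔP = f(L/D)(ρV²/2) = 0.0301·(8.43/0.413)·(927·0.179²/2) = 0.0301·20.41·14.85 = 9.124 Pa.
ΔP = 9.124 Pa = 0.00912 kPa.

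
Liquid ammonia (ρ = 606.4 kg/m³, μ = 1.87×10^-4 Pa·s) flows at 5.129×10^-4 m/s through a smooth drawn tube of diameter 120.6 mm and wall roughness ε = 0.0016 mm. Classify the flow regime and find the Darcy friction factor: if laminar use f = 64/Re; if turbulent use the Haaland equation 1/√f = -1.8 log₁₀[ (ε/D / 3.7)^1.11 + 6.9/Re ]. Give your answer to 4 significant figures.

f ≈ 0.3191

Re = ρVD/μ = 606.4·0.0005129·0.1206/0.000187 = 200.6.
Re < 2300 → laminar, so f = 64/Re = 0.3191 (roughness is irrelevant in laminar flow).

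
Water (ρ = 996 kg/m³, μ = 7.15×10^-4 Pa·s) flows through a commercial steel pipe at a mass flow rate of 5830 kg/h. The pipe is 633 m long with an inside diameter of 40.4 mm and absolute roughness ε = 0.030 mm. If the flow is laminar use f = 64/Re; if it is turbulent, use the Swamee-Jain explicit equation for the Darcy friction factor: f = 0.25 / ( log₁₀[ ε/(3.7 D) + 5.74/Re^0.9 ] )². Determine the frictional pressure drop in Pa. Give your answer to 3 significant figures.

ΔP ≈ 280000 Pa

ṁ = 5830 kg/h = 5830/3600 = 1.619 kg/s.
A = πD²/4 = π(0.0404)²/4 = 0.001282 m²; mean velocity V = ṁ/(ρA) = 1.619/(996 · 0.001282) = 1.268 m/s.
Reynolds number Re = ρVD/μ = 996 · 1.268 · 0.0404 / 0.000715 = 7.138e+04.
Re > 4000 → turbulent. Relative roughness ε/D = 3e-05/0.0404 = 0.000743. Swamee-Jain: f = 0.25/(log₁₀[0.000743/3.7 + 5.74/7.138e+04^0.9])² = 0.25/(log₁₀[0.000201 + 0.000246])² = 0.25/(-3.35)² = 0.02227.
Darcy-Weisbach: ΔP = f(L/D)(ρV²/2) = 0.02227·(633/0.0404)·(996·1.268²/2) = 0.02227·1.567e+04·801.2 = 2.796e+05 Pa.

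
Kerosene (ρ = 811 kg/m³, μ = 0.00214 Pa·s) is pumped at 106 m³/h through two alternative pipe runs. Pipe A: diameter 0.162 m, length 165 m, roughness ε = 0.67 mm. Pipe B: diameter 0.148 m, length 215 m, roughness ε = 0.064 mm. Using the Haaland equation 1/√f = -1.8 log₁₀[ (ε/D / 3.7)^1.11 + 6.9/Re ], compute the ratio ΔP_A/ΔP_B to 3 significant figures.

ΔP_A/ΔP_B ≈ 0.733

Pipe A: V = Q/A = 0.02944/0.02061 = 1.429 m/s; Re = 8.77e+04; ε/D = 0.00414; Haaland → f = 0.02984; ΔP_A = f(L/D)(ρV²/2) = 2.515e+04 Pa.
Pipe B: V = Q/A = 0.02944/0.0172 = 1.712 m/s; Re = 9.6e+04; ε/D = 0.000432; Haaland → f = 0.01989; ΔP_B = f(L/D)(ρV²/2) = 3.432e+04 Pa.
ΔP_A/ΔP_B = 2.515e+04/3.432e+04 = 0.733.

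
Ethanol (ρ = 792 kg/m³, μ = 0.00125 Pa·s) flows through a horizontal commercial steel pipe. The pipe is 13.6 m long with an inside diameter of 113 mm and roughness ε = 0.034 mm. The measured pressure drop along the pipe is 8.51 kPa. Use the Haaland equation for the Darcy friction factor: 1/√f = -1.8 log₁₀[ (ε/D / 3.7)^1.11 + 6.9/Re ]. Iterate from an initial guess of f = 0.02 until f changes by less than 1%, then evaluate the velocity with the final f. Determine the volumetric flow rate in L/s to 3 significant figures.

Rearranging Darcy-Weisbach: V = √(2·ΔP·D/(f·L·ρ)). With ε/D = 3.4e-05/0.113 = 0.000301, iterate starting from f = 0.02:
  f = 0.02 → V = √(2·8510·0.113/(0.02·13.6·792)) = 2.988 m/s; Re = ρVD/μ = 2.139e+05; f → 0.01738
  f = 0.01738 → V = 3.205 m/s; Re = 2.295e+05; f → 0.01725
Converged (Δf/f < 1%). With the final f = 0.01725: V = √(2·8510·0.113/(0.01725·13.6·792)) = 3.217 m/s.
Q = V·A = 3.217·(π/4·0.113²) = 0.03226 m³/s = 32.3 L/s.

Q ≈ 32.3 L/s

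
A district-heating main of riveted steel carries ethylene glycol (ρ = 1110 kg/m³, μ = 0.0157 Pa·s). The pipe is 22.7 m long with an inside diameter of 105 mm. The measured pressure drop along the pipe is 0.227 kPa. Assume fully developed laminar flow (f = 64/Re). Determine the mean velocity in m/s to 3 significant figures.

V ≈ 0.219 m/s

For laminar flow, f = 64/Re with Re = ρVD/μ, so Darcy-Weisbach reduces to ΔP = 32μLV/D². Solving for V: V = ΔP·D²/(32μL) = 227·(0.105)²/(32·0.0157·22.7) = 0.2194 m/s.
Check: Re = ρVD/μ = 1110·0.2194·0.105/0.0157 = 1629 < 2300, so the laminar assumption holds.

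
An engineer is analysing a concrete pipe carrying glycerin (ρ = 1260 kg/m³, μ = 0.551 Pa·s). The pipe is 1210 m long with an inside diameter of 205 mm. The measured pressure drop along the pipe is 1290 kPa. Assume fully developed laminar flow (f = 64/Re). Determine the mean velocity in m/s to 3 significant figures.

V ≈ 2.54 m/s

For laminar flow, f = 64/Re with Re = ρVD/μ, so Darcy-Weisbach reduces to ΔP = 32μLV/D². Solving for V: V = ΔP·D²/(32μL) = 1.29e+06·(0.205)²/(32·0.551·1210) = 2.541 m/s.
Check: Re = ρVD/μ = 1260·2.541·0.205/0.551 = 1191 < 2300, so the laminar assumption holds.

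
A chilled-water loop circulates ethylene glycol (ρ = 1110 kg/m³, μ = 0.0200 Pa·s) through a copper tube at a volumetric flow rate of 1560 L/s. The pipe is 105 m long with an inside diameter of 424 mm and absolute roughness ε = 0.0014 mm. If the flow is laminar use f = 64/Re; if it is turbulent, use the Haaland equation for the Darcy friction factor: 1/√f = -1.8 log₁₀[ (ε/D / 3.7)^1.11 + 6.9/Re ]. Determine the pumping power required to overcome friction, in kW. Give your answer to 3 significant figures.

Q = 1560 L/s = 1560/1000 = 1.56 m³/s.
Cross-sectional area A = πD²/4 = π(0.424)²/4 = 0.1412 m²; mean velocity V = Q/A = 1.56/0.1412 = 11.05 m/s.
Reynolds number Re = ρVD/μ = 1110 · 11.05 · 0.424 / 0.02 = 2.6e+05.
Re > 4000 → turbulent. Relative roughness ε/D = 1.4e-06/0.424 = 3.3e-06. Haaland: 1/√f = -1.8 log₁₀[(3.3e-06/3.7)^1.11 + 6.9/2.6e+05] = -1.8 log₁₀[1.93e-07 + 2.65e-05] = 8.231, so f = 0.01476.
Darcy-Weisbach: ΔP = f(L/D)(ρV²/2) = 0.01476·(105/0.424)·(1110·11.05²/2) = 0.01476·247.6·6.775e+04 = 2.476e+05 Pa.
Pumping power P = QΔP = 1.56·2.476e+05 = 386300 W = 386 kW.

P ≈ 386 kW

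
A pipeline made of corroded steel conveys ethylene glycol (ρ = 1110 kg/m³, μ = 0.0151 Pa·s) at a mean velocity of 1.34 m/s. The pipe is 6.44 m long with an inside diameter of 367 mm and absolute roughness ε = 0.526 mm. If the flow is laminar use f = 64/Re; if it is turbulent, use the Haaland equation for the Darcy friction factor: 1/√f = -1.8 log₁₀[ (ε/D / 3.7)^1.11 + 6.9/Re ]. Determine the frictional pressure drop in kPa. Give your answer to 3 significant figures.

ΔP ≈ 0.453 kPa

Reynolds number Re = ρVD/μ = 1110 · 1.34 · 0.367 / 0.0151 = 3.615e+04.
Re > 4000 → turbulent. Relative roughness ε/D = 0.000526/0.367 = 0.00143. Haaland: 1/√f = -1.8 log₁₀[(0.00143/3.7)^1.11 + 6.9/3.615e+04] = -1.8 log₁₀[0.000163 + 0.000191] = 6.212, so f = 0.02592.
Darcy-Weisbach: ΔP = f(L/D)(ρV²/2) = 0.02592·(6.44/0.367)·(1110·1.34²/2) = 0.02592·17.55·996.6 = 453.2 Pa.
ΔP = 453.2 Pa = 0.453 kPa.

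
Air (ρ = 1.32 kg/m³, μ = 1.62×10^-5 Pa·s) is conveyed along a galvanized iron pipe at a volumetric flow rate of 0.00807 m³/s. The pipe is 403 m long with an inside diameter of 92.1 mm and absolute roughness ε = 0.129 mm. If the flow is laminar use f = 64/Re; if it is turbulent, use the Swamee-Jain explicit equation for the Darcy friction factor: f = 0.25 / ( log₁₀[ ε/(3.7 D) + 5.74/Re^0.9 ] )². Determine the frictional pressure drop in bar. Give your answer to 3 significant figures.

Cross-sectional area A = πD²/4 = π(0.0921)²/4 = 0.006662 m²; mean velocity V = Q/A = 0.00807/0.006662 = 1.211 m/s.
Reynolds number Re = ρVD/μ = 1.32 · 1.211 · 0.0921 / 1.62e-05 = 9090.
Re > 4000 → turbulent. Relative roughness ε/D = 0.000129/0.0921 = 0.0014. Swamee-Jain: f = 0.25/(log₁₀[0.0014/3.7 + 5.74/9090^0.9])² = 0.25/(log₁₀[0.000379 + 0.00157])² = 0.25/(-2.71)² = 0.03404.
Darcy-Weisbach: ΔP = f(L/D)(ρV²/2) = 0.03404·(403/0.0921)·(1.32·1.211²/2) = 0.03404·4376·0.9684 = 144.2 Pa.
ΔP = 144.2 Pa = 0.00144 bar.

ΔP ≈ 0.00144 bar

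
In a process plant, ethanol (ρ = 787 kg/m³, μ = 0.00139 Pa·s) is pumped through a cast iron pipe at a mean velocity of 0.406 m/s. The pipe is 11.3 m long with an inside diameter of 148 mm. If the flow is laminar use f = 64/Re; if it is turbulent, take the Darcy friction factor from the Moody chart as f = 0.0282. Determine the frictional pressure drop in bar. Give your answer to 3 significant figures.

Reynolds number Re = ρVD/μ = 787 · 0.406 · 0.148 / 0.00139 = 3.402e+04.
Re > 4000 → turbulent; use the Moody-chart value f = 0.0282.
Darcy-Weisbach: ΔP = f(L/D)(ρV²/2) = 0.0282·(11.3/0.148)·(787·0.406²/2) = 0.0282·76.35·64.86 = 139.7 Pa.
ΔP = 139.7 Pa = 0.00140 bar.

ΔP ≈ 0.00140 bar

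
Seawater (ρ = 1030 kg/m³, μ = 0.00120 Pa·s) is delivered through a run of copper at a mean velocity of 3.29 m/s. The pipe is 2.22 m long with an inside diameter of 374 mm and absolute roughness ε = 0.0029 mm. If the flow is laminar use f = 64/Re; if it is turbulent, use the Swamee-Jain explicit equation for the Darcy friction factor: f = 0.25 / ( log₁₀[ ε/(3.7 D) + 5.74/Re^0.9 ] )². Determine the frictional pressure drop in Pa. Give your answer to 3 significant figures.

ΔP ≈ 387 Pa

Reynolds number Re = ρVD/μ = 1030 · 3.29 · 0.374 / 0.0012 = 1.056e+06.
Re > 4000 → turbulent. Relative roughness ε/D = 2.9e-06/0.374 = 7.75e-06. Swamee-Jain: f = 0.25/(log₁₀[7.75e-06/3.7 + 5.74/1.056e+06^0.9])² = 0.25/(log₁₀[2.1e-06 + 2.18e-05])² = 0.25/(-4.622)² = 0.0117.
Darcy-Weisbach: ΔP = f(L/D)(ρV²/2) = 0.0117·(2.22/0.374)·(1030·3.29²/2) = 0.0117·5.936·5574 = 387.1 Pa.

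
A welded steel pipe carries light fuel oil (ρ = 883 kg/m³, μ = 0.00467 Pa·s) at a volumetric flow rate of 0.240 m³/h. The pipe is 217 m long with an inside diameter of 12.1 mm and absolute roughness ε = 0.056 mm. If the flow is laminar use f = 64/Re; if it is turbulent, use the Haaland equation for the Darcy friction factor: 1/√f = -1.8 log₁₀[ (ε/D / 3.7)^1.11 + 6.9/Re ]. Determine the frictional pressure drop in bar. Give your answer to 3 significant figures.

Q = 0.240 m³/h = 0.240/3600 = 6.667e-05 m³/s.
Cross-sectional area A = πD²/4 = π(0.0121)²/4 = 0.000115 m²; mean velocity V = Q/A = 6.667e-05/0.000115 = 0.5798 m/s.
Reynolds number Re = ρVD/μ = 883 · 0.5798 · 0.0121 / 0.00467 = 1326.
Re < 2300 → laminar flow, so f = 64/Re = 64/1326 = 0.04825 (the turbulent correlation is not needed).
Darcy-Weisbach: ΔP = f(L/D)(ρV²/2) = 0.04825·(217/0.0121)·(883·0.5798²/2) = 0.04825·1.793e+04·148.4 = 1.284e+05 Pa.
ΔP = 1.284e+05 Pa = 1.28 bar.

ΔP ≈ 1.28 bar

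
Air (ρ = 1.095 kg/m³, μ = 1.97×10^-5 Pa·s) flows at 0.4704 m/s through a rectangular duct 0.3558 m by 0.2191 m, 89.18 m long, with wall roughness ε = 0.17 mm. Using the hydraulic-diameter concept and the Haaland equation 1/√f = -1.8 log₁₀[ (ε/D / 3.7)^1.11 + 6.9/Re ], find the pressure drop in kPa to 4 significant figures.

Hydraulic diameter D_h = 4A/P = 4·(0.3558·0.2191)/(2·(0.3558+0.2191)) = 0.3118/1.15 = 0.2712 m.
Re = ρVD_h/μ = 1.095·0.4704·0.2712/1.97e-05 = 7091.
ε/D_h = 0.00017/0.2712 = 0.000627; Haaland gives 1/√f = -1.8 log₁₀[6.52e-05+0.000973] = 5.371, so f = 0.03467.
ΔP = f(L/D_h)(ρV²/2) = 0.03467·89.18/0.2712·0.1211 = 1.381 Pa.
ΔP = 0.001381 kPa.

ΔP ≈ 0.001381 kPa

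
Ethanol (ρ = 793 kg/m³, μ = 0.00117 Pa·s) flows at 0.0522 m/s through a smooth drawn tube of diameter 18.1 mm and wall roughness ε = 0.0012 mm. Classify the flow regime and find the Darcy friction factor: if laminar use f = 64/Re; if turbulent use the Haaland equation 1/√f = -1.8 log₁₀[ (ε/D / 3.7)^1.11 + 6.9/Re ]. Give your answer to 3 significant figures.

f ≈ 0.0999

Re = ρVD/μ = 793·0.0522·0.0181/0.00117 = 640.4.
Re < 2300 → laminar, so f = 64/Re = 0.09994 (roughness is irrelevant in laminar flow).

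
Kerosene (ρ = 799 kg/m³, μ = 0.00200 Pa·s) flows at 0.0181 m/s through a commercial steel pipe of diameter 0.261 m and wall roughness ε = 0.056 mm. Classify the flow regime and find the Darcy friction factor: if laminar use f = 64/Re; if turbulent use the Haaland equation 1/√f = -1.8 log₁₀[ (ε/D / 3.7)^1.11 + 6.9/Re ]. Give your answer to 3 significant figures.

f ≈ 0.0339

Re = ρVD/μ = 799·0.0181·0.261/0.002 = 1887.
Re < 2300 → laminar, so f = 64/Re = 0.03391 (roughness is irrelevant in laminar flow).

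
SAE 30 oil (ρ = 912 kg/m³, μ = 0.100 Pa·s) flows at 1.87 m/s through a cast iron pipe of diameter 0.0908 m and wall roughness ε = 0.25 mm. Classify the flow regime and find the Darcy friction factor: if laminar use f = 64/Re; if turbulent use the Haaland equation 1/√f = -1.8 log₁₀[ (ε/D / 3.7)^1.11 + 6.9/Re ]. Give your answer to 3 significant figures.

f ≈ 0.0413

Re = ρVD/μ = 912·1.87·0.0908/0.1 = 1549.
Re < 2300 → laminar, so f = 64/Re = 0.04133 (roughness is irrelevant in laminar flow).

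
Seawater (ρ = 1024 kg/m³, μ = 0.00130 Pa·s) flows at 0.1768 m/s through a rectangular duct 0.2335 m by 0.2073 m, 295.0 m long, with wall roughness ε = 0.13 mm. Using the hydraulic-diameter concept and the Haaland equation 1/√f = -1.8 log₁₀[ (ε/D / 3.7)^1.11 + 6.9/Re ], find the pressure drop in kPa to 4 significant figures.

Hydraulic diameter D_h = 4A/P = 4·(0.2335·0.2073)/(2·(0.2335+0.2073)) = 0.1936/0.8816 = 0.2196 m.
Re = ρVD_h/μ = 1024·0.1768·0.2196/0.0013 = 3.059e+04.
ε/D_h = 0.00013/0.2196 = 0.000592; Haaland gives 1/√f = -1.8 log₁₀[6.12e-05+0.000226] = 6.376, so f = 0.02459.
ΔP = f(L/D_h)(ρV²/2) = 0.02459·295/0.2196·16 = 528.7 Pa.
ΔP = 0.5287 kPa.

ΔP ≈ 0.5287 kPa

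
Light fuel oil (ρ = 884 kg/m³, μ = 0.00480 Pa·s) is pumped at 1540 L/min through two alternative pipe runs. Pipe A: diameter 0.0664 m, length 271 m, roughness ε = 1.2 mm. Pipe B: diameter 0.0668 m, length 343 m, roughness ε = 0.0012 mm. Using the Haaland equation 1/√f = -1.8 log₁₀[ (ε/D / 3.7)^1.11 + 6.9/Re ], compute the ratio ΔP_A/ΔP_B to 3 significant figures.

ΔP_A/ΔP_B ≈ 2.11

Pipe A: V = Q/A = 0.02567/0.003463 = 7.412 m/s; Re = 9.064e+04; ε/D = 0.0181; Haaland → f = 0.04734; ΔP_A = f(L/D)(ρV²/2) = 4.692e+06 Pa.
Pipe B: V = Q/A = 0.02567/0.003505 = 7.324 m/s; Re = 9.01e+04; ε/D = 1.8e-05; Haaland → f = 0.01828; ΔP_B = f(L/D)(ρV²/2) = 2.225e+06 Pa.
ΔP_A/ΔP_B = 4.692e+06/2.225e+06 = 2.11.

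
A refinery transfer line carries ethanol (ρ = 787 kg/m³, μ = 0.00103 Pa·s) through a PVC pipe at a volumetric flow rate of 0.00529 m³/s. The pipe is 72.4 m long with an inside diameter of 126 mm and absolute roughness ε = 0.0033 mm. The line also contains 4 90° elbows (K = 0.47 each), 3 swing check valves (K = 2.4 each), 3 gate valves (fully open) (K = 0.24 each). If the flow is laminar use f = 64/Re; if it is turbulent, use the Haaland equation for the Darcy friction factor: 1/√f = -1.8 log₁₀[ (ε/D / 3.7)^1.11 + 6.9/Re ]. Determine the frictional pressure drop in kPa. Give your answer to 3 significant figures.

ΔP ≈ 1.58 kPa

Cross-sectional area A = πD²/4 = π(0.126)²/4 = 0.01247 m²; mean velocity V = Q/A = 0.00529/0.01247 = 0.4243 m/s.
Reynolds number Re = ρVD/μ = 787 · 0.4243 · 0.126 / 0.00103 = 4.084e+04.
Re > 4000 → turbulent. Relative roughness ε/D = 3.3e-06/0.126 = 2.62e-05. Haaland: 1/√f = -1.8 log₁₀[(2.62e-05/3.7)^1.11 + 6.9/4.084e+04] = -1.8 log₁₀[1.92e-06 + 0.000169] = 6.781, so f = 0.02175.
Total minor-loss coefficient ΣK = 4·0.47 + 3·2.4 + 3·0.24 = 9.8.
ΔP = [f·L/D + ΣK]·(ρV²/2) = [0.02175·72.4/0.126 + 9.8]·(787·0.4243²/2) = [12.5 + 9.8]·70.83 = 1579 Pa.
ΔP = 1579 Pa = 1.58 kPa.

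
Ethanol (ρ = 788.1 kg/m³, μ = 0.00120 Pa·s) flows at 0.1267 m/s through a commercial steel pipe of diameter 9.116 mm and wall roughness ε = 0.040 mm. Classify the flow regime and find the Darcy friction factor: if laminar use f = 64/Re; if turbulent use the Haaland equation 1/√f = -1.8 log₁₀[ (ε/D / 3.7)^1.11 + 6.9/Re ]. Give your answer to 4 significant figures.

f ≈ 0.08437

Re = ρVD/μ = 788.1·0.1267·0.009116/0.0012 = 758.5.
Re < 2300 → laminar, so f = 64/Re = 0.08437 (roughness is irrelevant in laminar flow).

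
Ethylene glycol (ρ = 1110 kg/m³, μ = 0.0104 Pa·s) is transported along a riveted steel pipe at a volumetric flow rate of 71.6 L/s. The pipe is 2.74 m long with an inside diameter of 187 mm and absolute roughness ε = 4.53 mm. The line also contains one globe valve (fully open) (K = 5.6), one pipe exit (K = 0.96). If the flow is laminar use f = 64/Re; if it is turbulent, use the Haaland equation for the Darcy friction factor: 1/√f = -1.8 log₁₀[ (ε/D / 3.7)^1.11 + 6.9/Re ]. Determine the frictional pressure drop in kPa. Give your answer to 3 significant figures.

ΔP ≈ 27.7 kPa

Q = 71.6 L/s = 71.6/1000 = 0.0716 m³/s.
Cross-sectional area A = πD²/4 = π(0.187)²/4 = 0.02746 m²; mean velocity V = Q/A = 0.0716/0.02746 = 2.607 m/s.
Reynolds number Re = ρVD/μ = 1110 · 2.607 · 0.187 / 0.0104 = 5.203e+04.
Re > 4000 → turbulent. Relative roughness ε/D = 0.00453/0.187 = 0.0242. Haaland: 1/√f = -1.8 log₁₀[(0.0242/3.7)^1.11 + 6.9/5.203e+04] = -1.8 log₁₀[0.00377 + 0.000133] = 4.336, so f = 0.05318.
Total minor-loss coefficient ΣK = 1·5.6 + 1·0.96 = 6.56.
ΔP = [f·L/D + ΣK]·(ρV²/2) = [0.05318·2.74/0.187 + 6.56]·(1110·2.607²/2) = [0.7792 + 6.56]·3772 = 2.768e+04 Pa.
ΔP = 2.768e+04 Pa = 27.7 kPa.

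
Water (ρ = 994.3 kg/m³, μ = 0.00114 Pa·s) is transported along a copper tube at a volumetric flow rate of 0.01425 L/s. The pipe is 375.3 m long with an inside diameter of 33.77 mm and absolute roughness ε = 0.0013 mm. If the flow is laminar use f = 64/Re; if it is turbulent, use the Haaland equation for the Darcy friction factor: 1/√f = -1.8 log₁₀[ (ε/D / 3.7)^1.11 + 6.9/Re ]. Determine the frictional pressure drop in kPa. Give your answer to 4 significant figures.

ΔP ≈ 0.1910 kPa

Q = 0.01425 L/s = 0.01425/1000 = 1.425e-05 m³/s.
Cross-sectional area A = πD²/4 = π(0.03377)²/4 = 0.0008957 m²; mean velocity V = Q/A = 1.425e-05/0.0008957 = 0.01591 m/s.
Reynolds number Re = ρVD/μ = 994.3 · 0.01591 · 0.03377 / 0.00114 = 468.6.
Re < 2300 → laminar flow, so f = 64/Re = 64/468.6 = 0.1366 (the turbulent correlation is not needed).
Darcy-Weisbach: ΔP = f(L/D)(ρV²/2) = 0.1366·(375.3/0.03377)·(994.3·0.01591²/2) = 0.1366·1.111e+04·0.1258 = 191 Pa.
ΔP = 191 Pa = 0.1910 kPa.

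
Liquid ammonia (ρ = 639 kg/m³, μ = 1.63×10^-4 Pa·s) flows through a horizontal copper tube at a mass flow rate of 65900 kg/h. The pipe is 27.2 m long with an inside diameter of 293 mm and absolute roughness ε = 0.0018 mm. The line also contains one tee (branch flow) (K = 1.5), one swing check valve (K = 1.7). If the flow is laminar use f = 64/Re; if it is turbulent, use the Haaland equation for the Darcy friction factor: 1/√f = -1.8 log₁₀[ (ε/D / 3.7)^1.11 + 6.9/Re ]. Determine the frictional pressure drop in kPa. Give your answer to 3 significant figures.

ΔP ≈ 0.255 kPa

ṁ = 65900 kg/h = 65900/3600 = 18.31 kg/s.
A = πD²/4 = π(0.293)²/4 = 0.06743 m²; mean velocity V = ṁ/(ρA) = 18.31/(639 · 0.06743) = 0.4249 m/s.
Reynolds number Re = ρVD/μ = 639 · 0.4249 · 0.293 / 0.000163 = 4.88e+05.
Re > 4000 → turbulent. Relative roughness ε/D = 1.8e-06/0.293 = 6.14e-06. Haaland: 1/√f = -1.8 log₁₀[(6.14e-06/3.7)^1.11 + 6.9/4.88e+05] = -1.8 log₁₀[3.84e-07 + 1.41e-05] = 8.708, so f = 0.01319.
Total minor-loss coefficient ΣK = 1·1.5 + 1·1.7 = 3.2.
ΔP = [f·L/D + ΣK]·(ρV²/2) = [0.01319·27.2/0.293 + 3.2]·(639·0.4249²/2) = [1.224 + 3.2]·57.67 = 255.2 Pa.
ΔP = 255.2 Pa = 0.255 kPa.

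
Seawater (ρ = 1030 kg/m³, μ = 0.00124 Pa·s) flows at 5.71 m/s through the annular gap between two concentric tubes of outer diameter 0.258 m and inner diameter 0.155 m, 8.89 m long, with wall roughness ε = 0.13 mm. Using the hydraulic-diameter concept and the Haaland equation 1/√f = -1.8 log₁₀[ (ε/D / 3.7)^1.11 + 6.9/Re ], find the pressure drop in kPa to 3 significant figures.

ΔP ≈ 30.9 kPa

Hydraulic diameter D_h = 4A/P = D_o - D_i = 0.258 - 0.155 = 0.103 m.
Re = ρVD_h/μ = 1030·5.71·0.103/0.00124 = 4.885e+05.
ε/D_h = 0.00013/0.103 = 0.00126; Haaland gives 1/√f = -1.8 log₁₀[0.000142+1.41e-05] = 6.853, so f = 0.02129.
ΔP = f(L/D_h)(ρV²/2) = 0.02129·8.89/0.103·1.679e+04 = 3.086e+04 Pa.
ΔP = 30.9 kPa.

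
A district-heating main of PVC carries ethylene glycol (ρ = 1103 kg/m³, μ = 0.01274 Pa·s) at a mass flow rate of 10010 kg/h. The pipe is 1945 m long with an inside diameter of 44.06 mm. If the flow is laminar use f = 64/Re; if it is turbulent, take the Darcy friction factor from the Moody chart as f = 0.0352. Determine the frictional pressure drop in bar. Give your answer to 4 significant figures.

ΔP ≈ 23.43 bar

ṁ = 10010 kg/h = 10010/3600 = 2.781 kg/s.
A = πD²/4 = π(0.04406)²/4 = 0.001525 m²; mean velocity V = ṁ/(ρA) = 2.781/(1103 · 0.001525) = 1.653 m/s.
Reynolds number Re = ρVD/μ = 1103 · 1.653 · 0.04406 / 0.0127 = 6307.
Re > 4000 → turbulent; use the Moody-chart value f = 0.0352.
Darcy-Weisbach: ΔP = f(L/D)(ρV²/2) = 0.0352·(1945/0.04406)·(1103·1.653²/2) = 0.0352·4.414e+04·1508 = 2.343e+06 Pa.
ΔP = 2.343e+06 Pa = 23.43 bar.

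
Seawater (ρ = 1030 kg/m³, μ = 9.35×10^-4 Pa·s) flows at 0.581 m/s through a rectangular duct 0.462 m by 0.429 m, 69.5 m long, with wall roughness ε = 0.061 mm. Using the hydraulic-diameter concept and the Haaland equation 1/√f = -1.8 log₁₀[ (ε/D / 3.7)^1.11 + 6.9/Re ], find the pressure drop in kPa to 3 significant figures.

Hydraulic diameter D_h = 4A/P = 4·(0.462·0.429)/(2·(0.462+0.429)) = 0.7928/1.782 = 0.4449 m.
Re = ρVD_h/μ = 1030·0.581·0.4449/0.000935 = 2.847e+05.
ε/D_h = 6.1e-05/0.4449 = 0.000137; Haaland gives 1/√f = -1.8 log₁₀[1.21e-05+2.42e-05] = 7.992, so f = 0.01566.
ΔP = f(L/D_h)(ρV²/2) = 0.01566·69.5/0.4449·173.8 = 425.2 Pa.
ΔP = 0.425 kPa.

ΔP ≈ 0.425 kPa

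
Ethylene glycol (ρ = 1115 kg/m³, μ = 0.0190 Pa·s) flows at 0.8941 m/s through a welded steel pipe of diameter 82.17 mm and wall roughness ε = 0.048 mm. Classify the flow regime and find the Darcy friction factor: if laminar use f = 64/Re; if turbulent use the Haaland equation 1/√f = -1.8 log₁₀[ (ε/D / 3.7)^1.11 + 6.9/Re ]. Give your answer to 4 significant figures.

f ≈ 0.03994

Re = ρVD/μ = 1115·0.8941·0.08217/0.019 = 4311.
Re > 4000 → turbulent. ε/D = 4.8e-05/0.08217 = 0.000584; Haaland: 1/√f = -1.8 log₁₀[6.03e-05 + 0.0016] = 5.003, so f = 0.03994.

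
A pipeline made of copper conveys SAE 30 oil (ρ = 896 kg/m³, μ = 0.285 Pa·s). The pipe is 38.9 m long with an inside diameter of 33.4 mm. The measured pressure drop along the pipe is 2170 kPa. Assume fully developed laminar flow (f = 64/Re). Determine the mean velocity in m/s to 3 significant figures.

For laminar flow, f = 64/Re with Re = ρVD/μ, so Darcy-Weisbach reduces to ΔP = 32μLV/D². Solving for V: V = ΔP·D²/(32μL) = 2.17e+06·(0.0334)²/(32·0.285·38.9) = 6.824 m/s.
Check: Re = ρVD/μ = 896·6.824·0.0334/0.285 = 716.5 < 2300, so the laminar assumption holds.

V ≈ 6.82 m/s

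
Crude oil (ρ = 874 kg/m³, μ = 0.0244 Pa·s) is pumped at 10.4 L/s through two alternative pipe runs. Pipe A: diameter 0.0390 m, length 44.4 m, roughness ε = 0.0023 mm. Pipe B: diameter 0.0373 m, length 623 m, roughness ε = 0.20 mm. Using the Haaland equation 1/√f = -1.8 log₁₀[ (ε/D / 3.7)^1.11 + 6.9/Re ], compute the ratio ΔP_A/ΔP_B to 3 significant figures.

ΔP_A/ΔP_B ≈ 0.0457

Pipe A: V = Q/A = 0.0104/0.001195 = 8.706 m/s; Re = 1.216e+04; ε/D = 5.9e-05; Haaland → f = 0.02936; ΔP_A = f(L/D)(ρV²/2) = 1.107e+06 Pa.
Pipe B: V = Q/A = 0.0104/0.001093 = 9.518 m/s; Re = 1.272e+04; ε/D = 0.00536; Haaland → f = 0.03661; ΔP_B = f(L/D)(ρV²/2) = 2.421e+07 Pa.
ΔP_A/ΔP_B = 1.107e+06/2.421e+07 = 0.0457.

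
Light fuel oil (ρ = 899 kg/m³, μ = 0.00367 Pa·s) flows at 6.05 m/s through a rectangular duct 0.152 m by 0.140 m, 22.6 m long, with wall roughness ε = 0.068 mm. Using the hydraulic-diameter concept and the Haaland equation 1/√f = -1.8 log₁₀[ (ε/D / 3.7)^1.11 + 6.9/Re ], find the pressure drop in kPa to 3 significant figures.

Hydraulic diameter D_h = 4A/P = 4·(0.152·0.14)/(2·(0.152+0.14)) = 0.08512/0.584 = 0.1458 m.
Re = ρVD_h/μ = 899·6.05·0.1458/0.00367 = 2.16e+05.
ε/D_h = 6.8e-05/0.1458 = 0.000467; Haaland gives 1/√f = -1.8 log₁₀[4.7e-05+3.19e-05] = 7.385, so f = 0.01833.
ΔP = f(L/D_h)(ρV²/2) = 0.01833·22.6/0.1458·1.645e+04 = 4.677e+04 Pa.
ΔP = 46.8 kPa.

ΔP ≈ 46.8 kPa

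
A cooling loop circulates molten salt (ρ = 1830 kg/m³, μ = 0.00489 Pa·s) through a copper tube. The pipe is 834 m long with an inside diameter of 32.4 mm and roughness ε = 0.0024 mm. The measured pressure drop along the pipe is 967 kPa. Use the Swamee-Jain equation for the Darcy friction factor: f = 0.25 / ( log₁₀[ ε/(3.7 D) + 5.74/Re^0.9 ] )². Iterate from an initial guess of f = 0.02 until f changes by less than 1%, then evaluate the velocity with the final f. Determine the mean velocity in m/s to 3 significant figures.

Rearranging Darcy-Weisbach: V = √(2·ΔP·D/(f·L·ρ)). With ε/D = 2.4e-06/0.0324 = 7.41e-05, iterate starting from f = 0.02:
  f = 0.02 → V = √(2·9.67e+05·0.0324/(0.02·834·1830)) = 1.433 m/s; Re = ρVD/μ = 1.737e+04; f → 0.02692
  f = 0.02692 → V = 1.235 m/s; Re = 1.497e+04; f → 0.02796
  f = 0.02796 → V = 1.212 m/s; Re = 1.469e+04; f → 0.02809
Converged (Δf/f < 1%). With the final f = 0.02809: V = √(2·9.67e+05·0.0324/(0.02809·834·1830)) = 1.209 m/s.

V ≈ 1.21 m/s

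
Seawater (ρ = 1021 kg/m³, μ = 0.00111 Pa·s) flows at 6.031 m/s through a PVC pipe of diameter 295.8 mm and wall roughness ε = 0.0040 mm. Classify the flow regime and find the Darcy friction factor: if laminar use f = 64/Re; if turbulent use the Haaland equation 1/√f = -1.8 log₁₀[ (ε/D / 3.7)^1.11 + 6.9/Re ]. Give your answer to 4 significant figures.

Re = ρVD/μ = 1021·6.031·0.2958/0.00111 = 1.641e+06.
Re > 4000 → turbulent. ε/D = 4e-06/0.2958 = 1.35e-05; Haaland: 1/√f = -1.8 log₁₀[9.22e-07 + 4.2e-06] = 9.522, so f = 0.01103.

f ≈ 0.01103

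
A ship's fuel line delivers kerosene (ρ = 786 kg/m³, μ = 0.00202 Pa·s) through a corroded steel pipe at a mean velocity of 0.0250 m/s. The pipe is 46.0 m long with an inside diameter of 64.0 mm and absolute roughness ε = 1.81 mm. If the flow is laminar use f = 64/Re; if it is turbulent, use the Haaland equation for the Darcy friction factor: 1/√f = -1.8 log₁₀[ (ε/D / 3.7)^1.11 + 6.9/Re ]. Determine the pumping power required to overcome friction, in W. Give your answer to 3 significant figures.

P ≈ 0.00146 W

Reynolds number Re = ρVD/μ = 786 · 0.025 · 0.064 / 0.00202 = 622.6.
Re < 2300 → laminar flow, so f = 64/Re = 64/622.6 = 0.1028 (the turbulent correlation is not needed).
Darcy-Weisbach: ΔP = f(L/D)(ρV²/2) = 0.1028·(46/0.064)·(786·0.025²/2) = 0.1028·718.8·0.2456 = 18.15 Pa.
Q = V·A = 0.025·0.003217 = 8.042e-05 m³/s.
Pumping power P = QΔP = 8.042e-05·18.15 = 0.001460 W = 0.00146 W.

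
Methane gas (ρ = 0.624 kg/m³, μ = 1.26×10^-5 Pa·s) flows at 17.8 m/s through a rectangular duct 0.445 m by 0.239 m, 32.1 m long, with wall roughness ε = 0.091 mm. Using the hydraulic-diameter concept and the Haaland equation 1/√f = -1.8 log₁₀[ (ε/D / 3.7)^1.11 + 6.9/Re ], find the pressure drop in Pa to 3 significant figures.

Hydraulic diameter D_h = 4A/P = 4·(0.445·0.239)/(2·(0.445+0.239)) = 0.4254/1.368 = 0.311 m.
Re = ρVD_h/μ = 0.624·17.8·0.311/1.26e-05 = 2.741e+05.
ε/D_h = 9.1e-05/0.311 = 0.000293; Haaland gives 1/√f = -1.8 log₁₀[2.8e-05+2.52e-05] = 7.694, so f = 0.01689.
ΔP = f(L/D_h)(ρV²/2) = 0.01689·32.1/0.311·98.85 = 172.4 Pa.

ΔP ≈ 172 Pa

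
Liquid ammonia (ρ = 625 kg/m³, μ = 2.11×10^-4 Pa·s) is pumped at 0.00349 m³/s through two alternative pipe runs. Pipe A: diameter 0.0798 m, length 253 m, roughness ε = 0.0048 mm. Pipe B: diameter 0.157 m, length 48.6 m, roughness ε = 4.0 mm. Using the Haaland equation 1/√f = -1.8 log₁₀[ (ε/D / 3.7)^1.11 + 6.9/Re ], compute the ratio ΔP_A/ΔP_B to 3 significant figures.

ΔP_A/ΔP_B ≈ 46.8

Pipe A: V = Q/A = 0.00349/0.005001 = 0.6978 m/s; Re = 1.649e+05; ε/D = 6.02e-05; Haaland → f = 0.01645; ΔP_A = f(L/D)(ρV²/2) = 7938 Pa.
Pipe B: V = Q/A = 0.00349/0.01936 = 0.1803 m/s; Re = 8.384e+04; ε/D = 0.0255; Haaland → f = 0.05399; ΔP_B = f(L/D)(ρV²/2) = 169.7 Pa.
ΔP_A/ΔP_B = 7938/169.7 = 46.8.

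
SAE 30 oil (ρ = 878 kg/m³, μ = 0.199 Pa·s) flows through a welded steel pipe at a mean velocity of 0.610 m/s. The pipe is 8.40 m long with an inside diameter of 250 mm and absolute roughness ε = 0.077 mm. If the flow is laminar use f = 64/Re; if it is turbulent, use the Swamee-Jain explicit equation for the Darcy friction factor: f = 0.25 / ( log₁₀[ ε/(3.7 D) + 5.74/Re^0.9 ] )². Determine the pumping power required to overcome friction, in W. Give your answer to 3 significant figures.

Reynolds number Re = ρVD/μ = 878 · 0.61 · 0.25 / 0.199 = 672.8.
Re < 2300 → laminar flow, so f = 64/Re = 64/672.8 = 0.09512 (the turbulent correlation is not needed).
Darcy-Weisbach: ΔP = f(L/D)(ρV²/2) = 0.09512·(8.4/0.25)·(878·0.61²/2) = 0.09512·33.6·163.4 = 522.1 Pa.
Q = V·A = 0.61·0.04909 = 0.02994 m³/s.
Pumping power P = QΔP = 0.02994·522.1 = 15.63 W = 15.6 W.

P ≈ 15.6 W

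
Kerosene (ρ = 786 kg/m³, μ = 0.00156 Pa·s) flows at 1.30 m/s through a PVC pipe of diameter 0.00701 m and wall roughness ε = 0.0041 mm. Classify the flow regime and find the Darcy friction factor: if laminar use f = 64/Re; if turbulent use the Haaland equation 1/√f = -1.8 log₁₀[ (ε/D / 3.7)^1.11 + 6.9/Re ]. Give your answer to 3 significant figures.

Re = ρVD/μ = 786·1.3·0.00701/0.00156 = 4592.
Re > 4000 → turbulent. ε/D = 4.1e-06/0.00701 = 0.000585; Haaland: 1/√f = -1.8 log₁₀[6.04e-05 + 0.0015] = 5.051, so f = 0.0392.

f ≈ 0.0392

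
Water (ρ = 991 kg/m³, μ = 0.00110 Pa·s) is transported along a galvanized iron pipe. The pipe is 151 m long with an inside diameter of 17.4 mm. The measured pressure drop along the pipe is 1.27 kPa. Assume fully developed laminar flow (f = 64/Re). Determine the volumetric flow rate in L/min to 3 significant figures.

Q ≈ 1.03 L/min

For laminar flow, f = 64/Re with Re = ρVD/μ, so Darcy-Weisbach reduces to ΔP = 32μLV/D². Solving for V: V = ΔP·D²/(32μL) = 1270·(0.0174)²/(32·0.0011·151) = 0.07234 m/s.
Check: Re = ρVD/μ = 991·0.07234·0.0174/0.0011 = 1134 < 2300, so the laminar assumption holds.
Q = V·A = 0.07234·(π/4·0.0174²) = 1.72e-05 m³/s = 1.03 L/min.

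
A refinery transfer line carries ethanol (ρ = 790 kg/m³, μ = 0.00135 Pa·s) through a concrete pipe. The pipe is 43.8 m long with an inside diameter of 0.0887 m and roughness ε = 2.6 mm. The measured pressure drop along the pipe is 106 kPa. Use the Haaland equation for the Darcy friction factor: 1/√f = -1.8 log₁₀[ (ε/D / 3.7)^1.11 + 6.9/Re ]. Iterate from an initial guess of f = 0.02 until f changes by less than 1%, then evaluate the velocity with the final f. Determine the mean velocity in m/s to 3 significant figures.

V ≈ 3.09 m/s

Rearranging Darcy-Weisbach: V = √(2·ΔP·D/(f·L·ρ)). With ε/D = 0.0026/0.0887 = 0.0293, iterate starting from f = 0.02:
  f = 0.02 → V = √(2·1.06e+05·0.0887/(0.02·43.8·790)) = 5.213 m/s; Re = ρVD/μ = 2.706e+05; f → 0.05686
  f = 0.05686 → V = 3.092 m/s; Re = 1.605e+05; f → 0.05694
Converged (Δf/f < 1%). With the final f = 0.05694: V = √(2·1.06e+05·0.0887/(0.05694·43.8·790)) = 3.089 m/s.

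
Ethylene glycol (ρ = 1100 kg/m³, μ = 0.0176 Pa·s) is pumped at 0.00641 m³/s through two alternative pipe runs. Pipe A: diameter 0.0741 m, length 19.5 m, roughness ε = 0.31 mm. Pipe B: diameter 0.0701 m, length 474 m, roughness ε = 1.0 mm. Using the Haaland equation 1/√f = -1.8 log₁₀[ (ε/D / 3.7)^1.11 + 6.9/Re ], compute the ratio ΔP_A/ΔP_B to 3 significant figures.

Pipe A: V = Q/A = 0.00641/0.004312 = 1.486 m/s; Re = 6884; ε/D = 0.00418; Haaland → f = 0.03901; ΔP_A = f(L/D)(ρV²/2) = 1.247e+04 Pa.
Pipe B: V = Q/A = 0.00641/0.003859 = 1.661 m/s; Re = 7277; ε/D = 0.0143; Haaland → f = 0.04871; ΔP_B = f(L/D)(ρV²/2) = 4.997e+05 Pa.
ΔP_A/ΔP_B = 1.247e+04/4.997e+05 = 0.0250.

ΔP_A/ΔP_B ≈ 0.0250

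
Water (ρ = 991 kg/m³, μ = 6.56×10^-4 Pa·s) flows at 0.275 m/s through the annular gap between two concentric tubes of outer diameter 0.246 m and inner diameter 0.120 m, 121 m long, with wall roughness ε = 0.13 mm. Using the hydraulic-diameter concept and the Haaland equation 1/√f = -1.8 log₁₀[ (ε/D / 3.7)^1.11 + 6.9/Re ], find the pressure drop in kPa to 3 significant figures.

ΔP ≈ 0.852 kPa

Hydraulic diameter D_h = 4A/P = D_o - D_i = 0.246 - 0.12 = 0.126 m.
Re = ρVD_h/μ = 991·0.275·0.126/0.000656 = 5.234e+04.
ε/D_h = 0.00013/0.126 = 0.00103; Haaland gives 1/√f = -1.8 log₁₀[0.000113+0.000132] = 6.499, so f = 0.02368.
ΔP = f(L/D_h)(ρV²/2) = 0.02368·121/0.126·37.47 = 852 Pa.
ΔP = 0.852 kPa.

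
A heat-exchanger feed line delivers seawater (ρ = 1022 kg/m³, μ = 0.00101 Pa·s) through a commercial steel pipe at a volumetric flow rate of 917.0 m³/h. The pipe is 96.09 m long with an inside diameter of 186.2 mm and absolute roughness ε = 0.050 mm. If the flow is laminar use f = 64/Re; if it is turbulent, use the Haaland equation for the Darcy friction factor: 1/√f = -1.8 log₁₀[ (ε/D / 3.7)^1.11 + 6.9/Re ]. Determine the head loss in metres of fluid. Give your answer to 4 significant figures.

Q = 917.0 m³/h = 917.0/3600 = 0.2547 m³/s.
Cross-sectional area A = πD²/4 = π(0.1862)²/4 = 0.02723 m²; mean velocity V = Q/A = 0.2547/0.02723 = 9.354 m/s.
Reynolds number Re = ρVD/μ = 1022 · 9.354 · 0.1862 / 0.00101 = 1.762e+06.
Re > 4000 → turbulent. Relative roughness ε/D = 5e-05/0.1862 = 0.000269. Haaland: 1/√f = -1.8 log₁₀[(0.000269/3.7)^1.11 + 6.9/1.762e+06] = -1.8 log₁₀[2.54e-05 + 3.91e-06] = 8.158, so f = 0.01502.
Darcy-Weisbach: ΔP = f(L/D)(ρV²/2) = 0.01502·(96.09/0.1862)·(1022·9.354²/2) = 0.01502·516.1·4.472e+04 = 3.467e+05 Pa.
Head loss h_f = ΔP/(ρg) = 3.467e+05/(1022·9.81) = 34.58 m.

h_f ≈ 34.58 m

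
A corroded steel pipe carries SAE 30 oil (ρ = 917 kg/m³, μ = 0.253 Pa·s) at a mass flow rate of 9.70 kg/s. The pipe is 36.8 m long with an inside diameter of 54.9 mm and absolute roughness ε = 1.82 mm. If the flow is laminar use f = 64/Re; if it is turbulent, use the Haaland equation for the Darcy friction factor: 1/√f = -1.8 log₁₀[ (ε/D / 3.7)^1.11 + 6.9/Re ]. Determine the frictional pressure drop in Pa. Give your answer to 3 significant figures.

A = πD²/4 = π(0.0549)²/4 = 0.002367 m²; mean velocity V = ṁ/(ρA) = 9.7/(917 · 0.002367) = 4.469 m/s.
Reynolds number Re = ρVD/μ = 917 · 4.469 · 0.0549 / 0.253 = 889.2.
Re < 2300 → laminar flow, so f = 64/Re = 64/889.2 = 0.07198 (the turbulent correlation is not needed).
Darcy-Weisbach: ΔP = f(L/D)(ρV²/2) = 0.07198·(36.8/0.0549)·(917·4.469²/2) = 0.07198·670.3·9155 = 4.417e+05 Pa.

ΔP ≈ 442000 Pa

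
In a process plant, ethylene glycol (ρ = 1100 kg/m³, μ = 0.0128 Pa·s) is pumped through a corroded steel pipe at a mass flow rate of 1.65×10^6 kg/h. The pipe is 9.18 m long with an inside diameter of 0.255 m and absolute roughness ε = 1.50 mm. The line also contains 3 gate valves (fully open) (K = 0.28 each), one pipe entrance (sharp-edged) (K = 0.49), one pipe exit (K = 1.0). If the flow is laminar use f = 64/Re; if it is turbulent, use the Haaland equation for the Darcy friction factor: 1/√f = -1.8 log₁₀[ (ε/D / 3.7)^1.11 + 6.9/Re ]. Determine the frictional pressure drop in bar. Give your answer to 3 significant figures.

ΔP ≈ 1.28 bar

ṁ = 1.65×10^6 kg/h = 1.65×10^6/3600 = 458.3 kg/s.
A = πD²/4 = π(0.255)²/4 = 0.05107 m²; mean velocity V = ṁ/(ρA) = 458.3/(1100 · 0.05107) = 8.159 m/s.
Reynolds number Re = ρVD/μ = 1100 · 8.159 · 0.255 / 0.0128 = 1.788e+05.
Re > 4000 → turbulent. Relative roughness ε/D = 0.0015/0.255 = 0.00588. Haaland: 1/√f = -1.8 log₁₀[(0.00588/3.7)^1.11 + 6.9/1.788e+05] = -1.8 log₁₀[0.000783 + 3.86e-05] = 5.554, so f = 0.03242.
Total minor-loss coefficient ΣK = 3·0.28 + 1·0.49 + 1·1 = 2.33.
ΔP = [f·L/D + ΣK]·(ρV²/2) = [0.03242·9.18/0.255 + 2.33]·(1100·8.159²/2) = [1.167 + 2.33]·3.661e+04 = 1.28e+05 Pa.
ΔP = 1.28e+05 Pa = 1.28 bar.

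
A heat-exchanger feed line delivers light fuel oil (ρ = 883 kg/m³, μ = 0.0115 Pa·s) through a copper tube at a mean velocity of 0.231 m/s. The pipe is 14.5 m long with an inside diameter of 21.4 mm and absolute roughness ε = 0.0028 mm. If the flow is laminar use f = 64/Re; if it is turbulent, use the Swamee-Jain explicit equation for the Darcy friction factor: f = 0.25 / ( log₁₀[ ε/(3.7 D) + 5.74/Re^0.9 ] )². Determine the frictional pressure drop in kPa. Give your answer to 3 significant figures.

Reynolds number Re = ρVD/μ = 883 · 0.231 · 0.0214 / 0.0115 = 379.6.
Re < 2300 → laminar flow, so f = 64/Re = 64/379.6 = 0.1686 (the turbulent correlation is not needed).
Darcy-Weisbach: ΔP = f(L/D)(ρV²/2) = 0.1686·(14.5/0.0214)·(883·0.231²/2) = 0.1686·677.6·23.56 = 2692 Pa.
ΔP = 2692 Pa = 2.69 kPa.

ΔP ≈ 2.69 kPa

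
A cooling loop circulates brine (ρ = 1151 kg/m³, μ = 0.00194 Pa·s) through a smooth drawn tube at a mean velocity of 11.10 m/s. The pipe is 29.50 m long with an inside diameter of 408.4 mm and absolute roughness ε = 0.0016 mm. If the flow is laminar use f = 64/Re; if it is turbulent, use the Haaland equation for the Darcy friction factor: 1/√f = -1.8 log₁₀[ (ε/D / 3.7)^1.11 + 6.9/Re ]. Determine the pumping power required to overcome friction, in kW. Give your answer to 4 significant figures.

P ≈ 74.54 kW

Reynolds number Re = ρVD/μ = 1151 · 11.1 · 0.4084 / 0.00194 = 2.69e+06.
Re > 4000 → turbulent. Relative roughness ε/D = 1.6e-06/0.4084 = 3.92e-06. Haaland: 1/√f = -1.8 log₁₀[(3.92e-06/3.7)^1.11 + 6.9/2.69e+06] = -1.8 log₁₀[2.33e-07 + 2.57e-06] = 9.996, so f = 0.01001.
Darcy-Weisbach: ΔP = f(L/D)(ρV²/2) = 0.01001·(29.5/0.4084)·(1151·11.1²/2) = 0.01001·72.23·7.091e+04 = 5.126e+04 Pa.
Q = V·A = 11.1·0.131 = 1.454 m³/s.
Pumping power P = QΔP = 1.454·5.126e+04 = 74542 W = 74.54 kW.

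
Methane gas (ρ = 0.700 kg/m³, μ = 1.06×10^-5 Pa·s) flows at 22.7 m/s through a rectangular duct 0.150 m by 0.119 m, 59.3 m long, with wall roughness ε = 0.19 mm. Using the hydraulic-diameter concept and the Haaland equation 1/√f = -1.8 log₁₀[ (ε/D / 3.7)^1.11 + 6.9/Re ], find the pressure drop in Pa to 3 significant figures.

ΔP ≈ 1810 Pa

Hydraulic diameter D_h = 4A/P = 4·(0.15·0.119)/(2·(0.15+0.119)) = 0.0714/0.538 = 0.1327 m.
Re = ρVD_h/μ = 0.7·22.7·0.1327/1.06e-05 = 1.989e+05.
ε/D_h = 0.00019/0.1327 = 0.00143; Haaland gives 1/√f = -1.8 log₁₀[0.000163+3.47e-05] = 6.667, so f = 0.0225.
ΔP = f(L/D_h)(ρV²/2) = 0.0225·59.3/0.1327·180.4 = 1813 Pa.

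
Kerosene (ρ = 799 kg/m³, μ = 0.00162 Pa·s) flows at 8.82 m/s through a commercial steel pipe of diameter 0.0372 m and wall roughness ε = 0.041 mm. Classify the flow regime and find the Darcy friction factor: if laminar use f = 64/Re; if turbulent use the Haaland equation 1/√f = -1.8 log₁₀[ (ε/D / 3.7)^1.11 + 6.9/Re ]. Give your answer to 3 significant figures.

f ≈ 0.0216

Re = ρVD/μ = 799·8.82·0.0372/0.00162 = 1.618e+05.
Re > 4000 → turbulent. ε/D = 4.1e-05/0.0372 = 0.0011; Haaland: 1/√f = -1.8 log₁₀[0.000122 + 4.26e-05] = 6.81, so f = 0.02156.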